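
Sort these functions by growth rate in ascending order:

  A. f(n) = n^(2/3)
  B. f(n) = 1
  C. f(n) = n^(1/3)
B < C < A

Comparing growth rates:
B = 1 is O(1)
C = n^(1/3) is O(n^(1/3))
A = n^(2/3) is O(n^(2/3))

Therefore, the order from slowest to fastest is: B < C < A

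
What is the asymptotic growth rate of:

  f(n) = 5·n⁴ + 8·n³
Θ(n⁴)

Order the terms by growth rate: 8·n³ ≺ 5·n⁴.
The fastest-growing term 5·n⁴ dominates as n → ∞; dropping its constant factor gives Θ(n⁴).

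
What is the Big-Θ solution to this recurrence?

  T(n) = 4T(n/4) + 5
Θ(n)

Master Theorem: a = 4, b = 4, f(n) = 5.
Compute the critical exponent d = log₄(4) = 1.
Compare f(n) = Θ(1) against n^d:
  k = 0 < d = 1, so f(n) = O(n^(d-ε)) — Case 1.
  The recursion cost dominates: T(n) = Θ(n^d) = Θ(n).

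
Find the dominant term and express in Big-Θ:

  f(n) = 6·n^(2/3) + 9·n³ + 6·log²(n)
Θ(n³)

Order the terms by growth rate: 6·log²(n) ≺ 6·n^(2/3) ≺ 9·n³.
The fastest-growing term 9·n³ dominates as n → ∞; dropping its constant factor gives Θ(n³).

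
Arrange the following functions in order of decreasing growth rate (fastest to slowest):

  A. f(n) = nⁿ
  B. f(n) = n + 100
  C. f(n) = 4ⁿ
A > C > B

Comparing growth rates:
A = nⁿ is O(nⁿ)
C = 4ⁿ is O(4ⁿ)
B = n + 100 is O(n)

Therefore, the order from fastest to slowest is: A > C > B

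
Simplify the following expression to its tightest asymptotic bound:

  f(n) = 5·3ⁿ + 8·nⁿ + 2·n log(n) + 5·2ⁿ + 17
Θ(nⁿ)

Order the terms by growth rate: 17 ≺ 2·n log(n) ≺ 5·2ⁿ ≺ 5·3ⁿ ≺ 8·nⁿ.
The fastest-growing term 8·nⁿ dominates as n → ∞; dropping its constant factor gives Θ(nⁿ).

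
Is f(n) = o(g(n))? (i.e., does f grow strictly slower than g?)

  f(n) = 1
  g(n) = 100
False

f(n) = 1 is O(1), and g(n) = 100 is O(1).
Since they have the same growth rate, f(n) = o(g(n)) is false.
(f = o(g) requires f to grow strictly slower, not equal.)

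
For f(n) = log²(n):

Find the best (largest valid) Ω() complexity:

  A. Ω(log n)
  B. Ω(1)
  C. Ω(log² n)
C

f(n) = log²(n) is Ω(log² n).
All listed options are valid Big-Ω bounds (lower bounds),
but Ω(log² n) is the tightest (largest valid bound).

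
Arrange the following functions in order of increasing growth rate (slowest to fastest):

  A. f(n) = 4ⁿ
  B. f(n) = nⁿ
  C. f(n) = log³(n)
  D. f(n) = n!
C < A < D < B

Comparing growth rates:
C = log³(n) is O(log³ n)
A = 4ⁿ is O(4ⁿ)
D = n! is O(n!)
B = nⁿ is O(nⁿ)

Therefore, the order from slowest to fastest is: C < A < D < B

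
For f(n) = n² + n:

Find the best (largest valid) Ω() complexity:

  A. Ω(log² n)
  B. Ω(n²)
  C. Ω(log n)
B

f(n) = n² + n is Ω(n²).
All listed options are valid Big-Ω bounds (lower bounds),
but Ω(n²) is the tightest (largest valid bound).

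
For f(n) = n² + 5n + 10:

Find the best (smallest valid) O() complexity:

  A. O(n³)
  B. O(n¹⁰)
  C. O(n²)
C

f(n) = n² + 5n + 10 is O(n²).
All listed options are valid Big-O bounds (upper bounds),
but O(n²) is the tightest (smallest valid bound).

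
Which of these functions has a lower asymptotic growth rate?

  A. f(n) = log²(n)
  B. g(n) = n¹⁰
A

f(n) = log²(n) is O(log² n), while g(n) = n¹⁰ is O(n¹⁰).
Since O(log² n) grows slower than O(n¹⁰), f(n) is dominated.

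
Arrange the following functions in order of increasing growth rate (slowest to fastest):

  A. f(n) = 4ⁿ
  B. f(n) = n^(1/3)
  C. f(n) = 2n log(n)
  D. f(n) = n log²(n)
B < C < D < A

Comparing growth rates:
B = n^(1/3) is O(n^(1/3))
C = 2n log(n) is O(n log n)
D = n log²(n) is O(n log² n)
A = 4ⁿ is O(4ⁿ)

Therefore, the order from slowest to fastest is: B < C < D < A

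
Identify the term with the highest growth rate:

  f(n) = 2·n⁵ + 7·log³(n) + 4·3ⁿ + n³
4·3ⁿ

Looking at each term:
  - 2·n⁵ is O(n⁵)
  - 7·log³(n) is O(log³ n)
  - 4·3ⁿ is O(3ⁿ)
  - n³ is O(n³)

The term 4·3ⁿ (O(3ⁿ)) grows fastest and dominates all others.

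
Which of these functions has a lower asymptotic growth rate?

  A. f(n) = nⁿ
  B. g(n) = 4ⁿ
B

f(n) = nⁿ is O(nⁿ), while g(n) = 4ⁿ is O(4ⁿ).
Since O(4ⁿ) grows slower than O(nⁿ), g(n) is dominated.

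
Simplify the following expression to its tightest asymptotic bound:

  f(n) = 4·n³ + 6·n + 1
Θ(n³)

Order the terms by growth rate: 1 ≺ 6·n ≺ 4·n³.
The fastest-growing term 4·n³ dominates as n → ∞; dropping its constant factor gives Θ(n³).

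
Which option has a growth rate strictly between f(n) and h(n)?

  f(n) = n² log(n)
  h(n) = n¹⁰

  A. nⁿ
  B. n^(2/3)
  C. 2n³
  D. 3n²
C

We need g(n) with n² log(n) = o(g(n)) and g(n) = o(n¹⁰), i.e. O(n² log n) ≺ g ≺ O(n¹⁰).
Check each option:
  A. nⁿ — O(nⁿ) does not grow strictly slower than h(n)
  B. n^(2/3) — O(n^(2/3)) does not grow strictly faster than f(n)
  C. 2n³ — O(n³) is strictly between O(n² log n) and O(n¹⁰) ✓
  D. 3n² — O(n²) does not grow strictly faster than f(n)

Only option C (2n³) lies strictly between.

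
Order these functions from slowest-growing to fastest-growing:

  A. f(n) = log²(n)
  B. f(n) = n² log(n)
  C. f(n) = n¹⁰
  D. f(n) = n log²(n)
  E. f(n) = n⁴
A < D < B < E < C

Comparing growth rates:
A = log²(n) is O(log² n)
D = n log²(n) is O(n log² n)
B = n² log(n) is O(n² log n)
E = n⁴ is O(n⁴)
C = n¹⁰ is O(n¹⁰)

Therefore, the order from slowest to fastest is: A < D < B < E < C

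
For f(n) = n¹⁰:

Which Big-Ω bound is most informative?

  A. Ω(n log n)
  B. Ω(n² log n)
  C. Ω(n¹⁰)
C

f(n) = n¹⁰ is Ω(n¹⁰).
All listed options are valid Big-Ω bounds (lower bounds),
but Ω(n¹⁰) is the tightest (largest valid bound).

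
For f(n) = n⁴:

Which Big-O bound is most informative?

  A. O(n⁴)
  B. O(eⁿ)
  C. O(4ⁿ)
A

f(n) = n⁴ is O(n⁴).
All listed options are valid Big-O bounds (upper bounds),
but O(n⁴) is the tightest (smallest valid bound).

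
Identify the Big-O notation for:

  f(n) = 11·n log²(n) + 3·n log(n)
O(n log² n)

The dominant term in 11·n log²(n) + 3·n log(n) is 11·n log²(n), which is Θ(n log² n).
Lower-order terms (3·n log(n)) are asymptotically negligible.
Constants are absorbed, so the tightest bound is O(n log² n).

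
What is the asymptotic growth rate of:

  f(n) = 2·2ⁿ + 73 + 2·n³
Θ(2ⁿ)

Order the terms by growth rate: 73 ≺ 2·n³ ≺ 2·2ⁿ.
The fastest-growing term 2·2ⁿ dominates as n → ∞; dropping its constant factor gives Θ(2ⁿ).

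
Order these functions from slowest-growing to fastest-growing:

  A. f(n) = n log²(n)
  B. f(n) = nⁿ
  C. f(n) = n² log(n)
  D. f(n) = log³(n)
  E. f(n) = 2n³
D < A < C < E < B

Comparing growth rates:
D = log³(n) is O(log³ n)
A = n log²(n) is O(n log² n)
C = n² log(n) is O(n² log n)
E = 2n³ is O(n³)
B = nⁿ is O(nⁿ)

Therefore, the order from slowest to fastest is: D < A < C < E < B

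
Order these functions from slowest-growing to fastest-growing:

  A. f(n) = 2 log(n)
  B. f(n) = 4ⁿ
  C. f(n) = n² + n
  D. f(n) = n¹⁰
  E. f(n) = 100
E < A < C < D < B

Comparing growth rates:
E = 100 is O(1)
A = 2 log(n) is O(log n)
C = n² + n is O(n²)
D = n¹⁰ is O(n¹⁰)
B = 4ⁿ is O(4ⁿ)

Therefore, the order from slowest to fastest is: E < A < C < D < B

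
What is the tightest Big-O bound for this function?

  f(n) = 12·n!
O(n!)

The dominant term in 12·n! is 12·n!, which is Θ(n!).
Constants are absorbed, so the tightest bound is O(n!).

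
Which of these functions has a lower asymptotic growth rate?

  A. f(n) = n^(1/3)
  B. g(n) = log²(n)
B

f(n) = n^(1/3) is O(n^(1/3)), while g(n) = log²(n) is O(log² n).
Since O(log² n) grows slower than O(n^(1/3)), g(n) is dominated.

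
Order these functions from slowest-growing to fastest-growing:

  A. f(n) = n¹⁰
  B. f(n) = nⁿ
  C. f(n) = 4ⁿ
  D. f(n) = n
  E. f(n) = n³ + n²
D < E < A < C < B

Comparing growth rates:
D = n is O(n)
E = n³ + n² is O(n³)
A = n¹⁰ is O(n¹⁰)
C = 4ⁿ is O(4ⁿ)
B = nⁿ is O(nⁿ)

Therefore, the order from slowest to fastest is: D < E < A < C < B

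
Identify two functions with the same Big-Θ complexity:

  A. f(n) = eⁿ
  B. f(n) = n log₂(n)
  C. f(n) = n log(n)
B and C

Examining each function:
  A. eⁿ is O(eⁿ)
  B. n log₂(n) is O(n log n)
  C. n log(n) is O(n log n)

Functions B and C both have the same complexity class.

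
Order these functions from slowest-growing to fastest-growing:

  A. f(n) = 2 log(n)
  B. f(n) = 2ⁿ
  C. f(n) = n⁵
A < C < B

Comparing growth rates:
A = 2 log(n) is O(log n)
C = n⁵ is O(n⁵)
B = 2ⁿ is O(2ⁿ)

Therefore, the order from slowest to fastest is: A < C < B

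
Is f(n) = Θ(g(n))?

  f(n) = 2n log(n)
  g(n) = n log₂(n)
True

f(n) = 2n log(n) and g(n) = n log₂(n) are both O(n log n).
Since they have the same asymptotic growth rate, f(n) = Θ(g(n)) is true.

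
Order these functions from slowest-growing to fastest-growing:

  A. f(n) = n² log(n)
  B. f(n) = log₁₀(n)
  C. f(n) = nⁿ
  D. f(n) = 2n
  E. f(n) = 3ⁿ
B < D < A < E < C

Comparing growth rates:
B = log₁₀(n) is O(log n)
D = 2n is O(n)
A = n² log(n) is O(n² log n)
E = 3ⁿ is O(3ⁿ)
C = nⁿ is O(nⁿ)

Therefore, the order from slowest to fastest is: B < D < A < E < C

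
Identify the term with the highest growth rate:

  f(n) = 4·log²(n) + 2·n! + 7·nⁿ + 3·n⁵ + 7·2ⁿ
7·nⁿ

Looking at each term:
  - 4·log²(n) is O(log² n)
  - 2·n! is O(n!)
  - 7·nⁿ is O(nⁿ)
  - 3·n⁵ is O(n⁵)
  - 7·2ⁿ is O(2ⁿ)

The term 7·nⁿ (O(nⁿ)) grows fastest and dominates all others.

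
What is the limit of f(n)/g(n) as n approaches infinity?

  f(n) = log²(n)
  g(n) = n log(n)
0

Since log²(n) (O(log² n)) grows slower than n log(n) (O(n log n)),
the ratio f(n)/g(n) → 0 as n → ∞.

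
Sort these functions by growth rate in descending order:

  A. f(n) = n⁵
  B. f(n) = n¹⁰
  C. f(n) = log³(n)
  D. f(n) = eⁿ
D > B > A > C

Comparing growth rates:
D = eⁿ is O(eⁿ)
B = n¹⁰ is O(n¹⁰)
A = n⁵ is O(n⁵)
C = log³(n) is O(log³ n)

Therefore, the order from fastest to slowest is: D > B > A > C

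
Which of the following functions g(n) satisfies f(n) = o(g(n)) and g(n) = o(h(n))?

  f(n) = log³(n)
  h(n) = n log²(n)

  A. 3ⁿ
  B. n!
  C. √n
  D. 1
C

We need g(n) with log³(n) = o(g(n)) and g(n) = o(n log²(n)), i.e. O(log³ n) ≺ g ≺ O(n log² n).
Check each option:
  A. 3ⁿ — O(3ⁿ) does not grow strictly slower than h(n)
  B. n! — O(n!) does not grow strictly slower than h(n)
  C. √n — O(√n) is strictly between O(log³ n) and O(n log² n) ✓
  D. 1 — O(1) does not grow strictly faster than f(n)

Only option C (√n) lies strictly between.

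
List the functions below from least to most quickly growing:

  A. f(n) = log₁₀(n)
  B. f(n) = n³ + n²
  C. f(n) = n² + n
A < C < B

Comparing growth rates:
A = log₁₀(n) is O(log n)
C = n² + n is O(n²)
B = n³ + n² is O(n³)

Therefore, the order from slowest to fastest is: A < C < B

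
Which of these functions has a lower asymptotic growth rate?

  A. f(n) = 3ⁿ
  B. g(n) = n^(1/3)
B

f(n) = 3ⁿ is O(3ⁿ), while g(n) = n^(1/3) is O(n^(1/3)).
Since O(n^(1/3)) grows slower than O(3ⁿ), g(n) is dominated.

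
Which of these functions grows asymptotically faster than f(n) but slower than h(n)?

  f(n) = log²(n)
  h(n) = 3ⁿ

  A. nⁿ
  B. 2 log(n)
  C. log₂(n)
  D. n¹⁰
D

We need g(n) with log²(n) = o(g(n)) and g(n) = o(3ⁿ), i.e. O(log² n) ≺ g ≺ O(3ⁿ).
Check each option:
  A. nⁿ — O(nⁿ) does not grow strictly slower than h(n)
  B. 2 log(n) — O(log n) does not grow strictly faster than f(n)
  C. log₂(n) — O(log n) does not grow strictly faster than f(n)
  D. n¹⁰ — O(n¹⁰) is strictly between O(log² n) and O(3ⁿ) ✓

Only option D (n¹⁰) lies strictly between.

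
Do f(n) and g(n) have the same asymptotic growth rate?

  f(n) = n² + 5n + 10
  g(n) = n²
True

f(n) = n² + 5n + 10 and g(n) = n² are both O(n²).
Since they have the same asymptotic growth rate, f(n) = Θ(g(n)) is true.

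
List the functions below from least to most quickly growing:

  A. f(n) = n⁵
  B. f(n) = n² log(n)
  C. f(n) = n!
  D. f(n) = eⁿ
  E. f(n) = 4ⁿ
B < A < D < E < C

Comparing growth rates:
B = n² log(n) is O(n² log n)
A = n⁵ is O(n⁵)
D = eⁿ is O(eⁿ)
E = 4ⁿ is O(4ⁿ)
C = n! is O(n!)

Therefore, the order from slowest to fastest is: B < A < D < E < C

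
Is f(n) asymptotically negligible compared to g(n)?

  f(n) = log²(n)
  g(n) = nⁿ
True

f(n) = log²(n) is O(log² n), and g(n) = nⁿ is O(nⁿ).
Since O(log² n) grows strictly slower than O(nⁿ), f(n) = o(g(n)) is true.
This means lim(n→∞) f(n)/g(n) = 0.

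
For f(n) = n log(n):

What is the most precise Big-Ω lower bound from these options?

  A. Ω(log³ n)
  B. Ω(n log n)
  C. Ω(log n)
B

f(n) = n log(n) is Ω(n log n).
All listed options are valid Big-Ω bounds (lower bounds),
but Ω(n log n) is the tightest (largest valid bound).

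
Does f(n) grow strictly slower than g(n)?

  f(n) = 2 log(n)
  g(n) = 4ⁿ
True

f(n) = 2 log(n) is O(log n), and g(n) = 4ⁿ is O(4ⁿ).
Since O(log n) grows strictly slower than O(4ⁿ), f(n) = o(g(n)) is true.
This means lim(n→∞) f(n)/g(n) = 0.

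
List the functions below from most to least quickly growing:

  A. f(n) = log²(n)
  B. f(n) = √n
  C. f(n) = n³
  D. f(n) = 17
C > B > A > D

Comparing growth rates:
C = n³ is O(n³)
B = √n is O(√n)
A = log²(n) is O(log² n)
D = 17 is O(1)

Therefore, the order from fastest to slowest is: C > B > A > D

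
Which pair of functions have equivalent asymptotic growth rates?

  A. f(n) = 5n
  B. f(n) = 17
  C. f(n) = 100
B and C

Examining each function:
  A. 5n is O(n)
  B. 17 is O(1)
  C. 100 is O(1)

Functions B and C both have the same complexity class.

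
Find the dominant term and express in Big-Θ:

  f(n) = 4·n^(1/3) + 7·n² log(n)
Θ(n² log n)

Order the terms by growth rate: 4·n^(1/3) ≺ 7·n² log(n).
The fastest-growing term 7·n² log(n) dominates as n → ∞; dropping its constant factor gives Θ(n² log n).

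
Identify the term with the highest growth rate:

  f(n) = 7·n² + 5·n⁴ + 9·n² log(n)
5·n⁴

Looking at each term:
  - 7·n² is O(n²)
  - 5·n⁴ is O(n⁴)
  - 9·n² log(n) is O(n² log n)

The term 5·n⁴ (O(n⁴)) grows fastest and dominates all others.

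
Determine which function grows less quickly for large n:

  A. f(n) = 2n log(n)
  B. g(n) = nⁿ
A

f(n) = 2n log(n) is O(n log n), while g(n) = nⁿ is O(nⁿ).
Since O(n log n) grows slower than O(nⁿ), f(n) is dominated.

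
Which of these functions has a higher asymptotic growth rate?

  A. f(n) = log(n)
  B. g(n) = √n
B

f(n) = log(n) is O(log n), while g(n) = √n is O(√n).
Since O(√n) grows faster than O(log n), g(n) dominates.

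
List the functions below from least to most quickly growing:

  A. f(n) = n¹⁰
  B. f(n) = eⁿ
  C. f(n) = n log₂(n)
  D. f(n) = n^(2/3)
D < C < A < B

Comparing growth rates:
D = n^(2/3) is O(n^(2/3))
C = n log₂(n) is O(n log n)
A = n¹⁰ is O(n¹⁰)
B = eⁿ is O(eⁿ)

Therefore, the order from slowest to fastest is: D < C < A < B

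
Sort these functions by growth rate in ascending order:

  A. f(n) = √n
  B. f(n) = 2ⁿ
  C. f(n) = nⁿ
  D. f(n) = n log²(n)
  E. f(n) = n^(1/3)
E < A < D < B < C

Comparing growth rates:
E = n^(1/3) is O(n^(1/3))
A = √n is O(√n)
D = n log²(n) is O(n log² n)
B = 2ⁿ is O(2ⁿ)
C = nⁿ is O(nⁿ)

Therefore, the order from slowest to fastest is: E < A < D < B < C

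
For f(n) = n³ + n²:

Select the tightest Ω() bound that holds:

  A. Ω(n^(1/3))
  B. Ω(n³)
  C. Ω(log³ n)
B

f(n) = n³ + n² is Ω(n³).
All listed options are valid Big-Ω bounds (lower bounds),
but Ω(n³) is the tightest (largest valid bound).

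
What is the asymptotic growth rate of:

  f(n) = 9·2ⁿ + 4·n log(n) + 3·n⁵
Θ(2ⁿ)

Order the terms by growth rate: 4·n log(n) ≺ 3·n⁵ ≺ 9·2ⁿ.
The fastest-growing term 9·2ⁿ dominates as n → ∞; dropping its constant factor gives Θ(2ⁿ).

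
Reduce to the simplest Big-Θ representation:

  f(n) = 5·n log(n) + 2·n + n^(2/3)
Θ(n log n)

Order the terms by growth rate: n^(2/3) ≺ 2·n ≺ 5·n log(n).
The fastest-growing term 5·n log(n) dominates as n → ∞; dropping its constant factor gives Θ(n log n).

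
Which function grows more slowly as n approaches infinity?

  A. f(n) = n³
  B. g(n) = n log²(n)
B

f(n) = n³ is O(n³), while g(n) = n log²(n) is O(n log² n).
Since O(n log² n) grows slower than O(n³), g(n) is dominated.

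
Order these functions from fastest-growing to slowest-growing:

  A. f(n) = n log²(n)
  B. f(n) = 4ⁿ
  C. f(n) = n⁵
B > C > A

Comparing growth rates:
B = 4ⁿ is O(4ⁿ)
C = n⁵ is O(n⁵)
A = n log²(n) is O(n log² n)

Therefore, the order from fastest to slowest is: B > C > A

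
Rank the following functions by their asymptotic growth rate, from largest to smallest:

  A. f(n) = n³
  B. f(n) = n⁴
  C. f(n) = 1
B > A > C

Comparing growth rates:
B = n⁴ is O(n⁴)
A = n³ is O(n³)
C = 1 is O(1)

Therefore, the order from fastest to slowest is: B > A > C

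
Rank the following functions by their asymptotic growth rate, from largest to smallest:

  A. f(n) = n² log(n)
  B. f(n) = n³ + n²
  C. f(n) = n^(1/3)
B > A > C

Comparing growth rates:
B = n³ + n² is O(n³)
A = n² log(n) is O(n² log n)
C = n^(1/3) is O(n^(1/3))

Therefore, the order from fastest to slowest is: B > A > C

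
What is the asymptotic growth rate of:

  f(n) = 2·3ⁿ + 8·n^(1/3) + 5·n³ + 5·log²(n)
Θ(3ⁿ)

Order the terms by growth rate: 5·log²(n) ≺ 8·n^(1/3) ≺ 5·n³ ≺ 2·3ⁿ.
The fastest-growing term 2·3ⁿ dominates as n → ∞; dropping its constant factor gives Θ(3ⁿ).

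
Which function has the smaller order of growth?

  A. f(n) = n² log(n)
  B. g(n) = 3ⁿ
A

f(n) = n² log(n) is O(n² log n), while g(n) = 3ⁿ is O(3ⁿ).
Since O(n² log n) grows slower than O(3ⁿ), f(n) is dominated.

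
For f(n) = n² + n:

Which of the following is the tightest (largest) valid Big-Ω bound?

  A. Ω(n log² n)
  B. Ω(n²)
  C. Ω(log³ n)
B

f(n) = n² + n is Ω(n²).
All listed options are valid Big-Ω bounds (lower bounds),
but Ω(n²) is the tightest (largest valid bound).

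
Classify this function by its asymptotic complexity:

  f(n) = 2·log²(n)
O(log² n)

The dominant term in 2·log²(n) is 2·log²(n), which is Θ(log² n).
Constants are absorbed, so the tightest bound is O(log² n).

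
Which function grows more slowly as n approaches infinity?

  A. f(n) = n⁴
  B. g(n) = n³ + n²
B

f(n) = n⁴ is O(n⁴), while g(n) = n³ + n² is O(n³).
Since O(n³) grows slower than O(n⁴), g(n) is dominated.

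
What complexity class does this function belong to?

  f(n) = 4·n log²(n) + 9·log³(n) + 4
O(n log² n)

The dominant term in 4·n log²(n) + 9·log³(n) + 4 is 4·n log²(n), which is Θ(n log² n).
Lower-order terms (9·log³(n), 4) are asymptotically negligible.
Constants are absorbed, so the tightest bound is O(n log² n).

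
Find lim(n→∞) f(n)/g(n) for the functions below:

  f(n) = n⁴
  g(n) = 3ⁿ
0

Since n⁴ (O(n⁴)) grows slower than 3ⁿ (O(3ⁿ)),
the ratio f(n)/g(n) → 0 as n → ∞.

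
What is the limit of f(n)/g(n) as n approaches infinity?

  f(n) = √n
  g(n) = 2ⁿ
0

Since √n (O(√n)) grows slower than 2ⁿ (O(2ⁿ)),
the ratio f(n)/g(n) → 0 as n → ∞.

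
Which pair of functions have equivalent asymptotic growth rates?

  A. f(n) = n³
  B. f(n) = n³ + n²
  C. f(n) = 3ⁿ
A and B

Examining each function:
  A. n³ is O(n³)
  B. n³ + n² is O(n³)
  C. 3ⁿ is O(3ⁿ)

Functions A and B both have the same complexity class.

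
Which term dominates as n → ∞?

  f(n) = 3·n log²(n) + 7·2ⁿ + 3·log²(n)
7·2ⁿ

Looking at each term:
  - 3·n log²(n) is O(n log² n)
  - 7·2ⁿ is O(2ⁿ)
  - 3·log²(n) is O(log² n)

The term 7·2ⁿ (O(2ⁿ)) grows fastest and dominates all others.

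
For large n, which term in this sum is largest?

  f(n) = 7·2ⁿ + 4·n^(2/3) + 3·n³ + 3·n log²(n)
7·2ⁿ

Looking at each term:
  - 7·2ⁿ is O(2ⁿ)
  - 4·n^(2/3) is O(n^(2/3))
  - 3·n³ is O(n³)
  - 3·n log²(n) is O(n log² n)

The term 7·2ⁿ (O(2ⁿ)) grows fastest and dominates all others.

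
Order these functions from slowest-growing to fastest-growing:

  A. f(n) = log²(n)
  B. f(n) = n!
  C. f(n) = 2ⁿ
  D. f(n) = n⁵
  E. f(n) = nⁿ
A < D < C < B < E

Comparing growth rates:
A = log²(n) is O(log² n)
D = n⁵ is O(n⁵)
C = 2ⁿ is O(2ⁿ)
B = n! is O(n!)
E = nⁿ is O(nⁿ)

Therefore, the order from slowest to fastest is: A < D < C < B < E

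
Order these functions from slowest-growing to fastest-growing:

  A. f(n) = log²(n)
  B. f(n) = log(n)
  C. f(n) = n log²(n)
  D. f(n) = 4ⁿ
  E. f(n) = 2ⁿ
B < A < C < E < D

Comparing growth rates:
B = log(n) is O(log n)
A = log²(n) is O(log² n)
C = n log²(n) is O(n log² n)
E = 2ⁿ is O(2ⁿ)
D = 4ⁿ is O(4ⁿ)

Therefore, the order from slowest to fastest is: B < A < C < E < D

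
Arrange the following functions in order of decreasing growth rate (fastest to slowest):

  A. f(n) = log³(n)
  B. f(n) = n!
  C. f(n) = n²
B > C > A

Comparing growth rates:
B = n! is O(n!)
C = n² is O(n²)
A = log³(n) is O(log³ n)

Therefore, the order from fastest to slowest is: B > C > A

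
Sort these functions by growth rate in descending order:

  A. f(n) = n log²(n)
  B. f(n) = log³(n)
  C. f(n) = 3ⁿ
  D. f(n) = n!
D > C > A > B

Comparing growth rates:
D = n! is O(n!)
C = 3ⁿ is O(3ⁿ)
A = n log²(n) is O(n log² n)
B = log³(n) is O(log³ n)

Therefore, the order from fastest to slowest is: D > C > A > B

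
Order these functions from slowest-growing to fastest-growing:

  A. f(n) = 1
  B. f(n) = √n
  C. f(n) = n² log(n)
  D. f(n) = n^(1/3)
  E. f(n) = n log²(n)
A < D < B < E < C

Comparing growth rates:
A = 1 is O(1)
D = n^(1/3) is O(n^(1/3))
B = √n is O(√n)
E = n log²(n) is O(n log² n)
C = n² log(n) is O(n² log n)

Therefore, the order from slowest to fastest is: A < D < B < E < C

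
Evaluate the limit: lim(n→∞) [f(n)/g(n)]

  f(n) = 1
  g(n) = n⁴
0

Since 1 (O(1)) grows slower than n⁴ (O(n⁴)),
the ratio f(n)/g(n) → 0 as n → ∞.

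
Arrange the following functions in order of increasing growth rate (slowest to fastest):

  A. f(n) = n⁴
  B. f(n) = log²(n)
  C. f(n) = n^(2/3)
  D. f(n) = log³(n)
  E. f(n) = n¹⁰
B < D < C < A < E

Comparing growth rates:
B = log²(n) is O(log² n)
D = log³(n) is O(log³ n)
C = n^(2/3) is O(n^(2/3))
A = n⁴ is O(n⁴)
E = n¹⁰ is O(n¹⁰)

Therefore, the order from slowest to fastest is: B < D < C < A < E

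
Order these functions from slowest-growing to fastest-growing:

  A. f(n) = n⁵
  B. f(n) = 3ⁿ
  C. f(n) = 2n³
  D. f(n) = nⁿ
C < A < B < D

Comparing growth rates:
C = 2n³ is O(n³)
A = n⁵ is O(n⁵)
B = 3ⁿ is O(3ⁿ)
D = nⁿ is O(nⁿ)

Therefore, the order from slowest to fastest is: C < A < B < D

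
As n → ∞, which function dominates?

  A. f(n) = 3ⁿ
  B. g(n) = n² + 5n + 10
A

f(n) = 3ⁿ is O(3ⁿ), while g(n) = n² + 5n + 10 is O(n²).
Since O(3ⁿ) grows faster than O(n²), f(n) dominates.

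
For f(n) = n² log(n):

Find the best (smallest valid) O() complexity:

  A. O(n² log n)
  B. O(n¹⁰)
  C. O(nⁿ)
A

f(n) = n² log(n) is O(n² log n).
All listed options are valid Big-O bounds (upper bounds),
but O(n² log n) is the tightest (smallest valid bound).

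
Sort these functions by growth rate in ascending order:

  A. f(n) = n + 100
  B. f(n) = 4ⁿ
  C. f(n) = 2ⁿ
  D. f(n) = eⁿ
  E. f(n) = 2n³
A < E < C < D < B

Comparing growth rates:
A = n + 100 is O(n)
E = 2n³ is O(n³)
C = 2ⁿ is O(2ⁿ)
D = eⁿ is O(eⁿ)
B = 4ⁿ is O(4ⁿ)

Therefore, the order from slowest to fastest is: A < E < C < D < B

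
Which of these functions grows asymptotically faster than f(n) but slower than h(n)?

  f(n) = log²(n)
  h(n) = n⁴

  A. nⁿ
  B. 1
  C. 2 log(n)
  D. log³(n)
D

We need g(n) with log²(n) = o(g(n)) and g(n) = o(n⁴), i.e. O(log² n) ≺ g ≺ O(n⁴).
Check each option:
  A. nⁿ — O(nⁿ) does not grow strictly slower than h(n)
  B. 1 — O(1) does not grow strictly faster than f(n)
  C. 2 log(n) — O(log n) does not grow strictly faster than f(n)
  D. log³(n) — O(log³ n) is strictly between O(log² n) and O(n⁴) ✓

Only option D (log³(n)) lies strictly between.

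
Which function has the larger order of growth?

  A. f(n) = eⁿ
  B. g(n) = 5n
A

f(n) = eⁿ is O(eⁿ), while g(n) = 5n is O(n).
Since O(eⁿ) grows faster than O(n), f(n) dominates.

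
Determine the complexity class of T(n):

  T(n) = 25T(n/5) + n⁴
Θ(n⁴)

Master Theorem: a = 25, b = 5, f(n) = n⁴.
Compute the critical exponent d = log₅(25) = 2.
Compare f(n) = Θ(n⁴) against n^d:
  k = 4 > d = 2, so f(n) = Ω(n^(d+ε)) — Case 3.
  Regularity: a·(n/b)^4/n^4 = a/b^4 = 25/625 < 1 ✓.
  The top-level work dominates: T(n) = Θ(f(n)) = Θ(n⁴).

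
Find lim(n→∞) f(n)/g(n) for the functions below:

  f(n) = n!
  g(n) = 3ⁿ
∞

Since n! (O(n!)) grows faster than 3ⁿ (O(3ⁿ)),
the ratio f(n)/g(n) → ∞ as n → ∞.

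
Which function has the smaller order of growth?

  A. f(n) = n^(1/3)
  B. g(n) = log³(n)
B

f(n) = n^(1/3) is O(n^(1/3)), while g(n) = log³(n) is O(log³ n).
Since O(log³ n) grows slower than O(n^(1/3)), g(n) is dominated.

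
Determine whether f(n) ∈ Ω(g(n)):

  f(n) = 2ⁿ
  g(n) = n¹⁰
True

f(n) = 2ⁿ is O(2ⁿ), and g(n) = n¹⁰ is O(n¹⁰).
Since O(2ⁿ) grows at least as fast as O(n¹⁰), f(n) = Ω(g(n)) is true.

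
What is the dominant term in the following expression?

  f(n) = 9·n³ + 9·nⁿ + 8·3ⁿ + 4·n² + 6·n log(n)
9·nⁿ

Looking at each term:
  - 9·n³ is O(n³)
  - 9·nⁿ is O(nⁿ)
  - 8·3ⁿ is O(3ⁿ)
  - 4·n² is O(n²)
  - 6·n log(n) is O(n log n)

The term 9·nⁿ (O(nⁿ)) grows fastest and dominates all others.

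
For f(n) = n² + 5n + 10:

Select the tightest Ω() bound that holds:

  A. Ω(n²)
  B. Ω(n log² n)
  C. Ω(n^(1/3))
A

f(n) = n² + 5n + 10 is Ω(n²).
All listed options are valid Big-Ω bounds (lower bounds),
but Ω(n²) is the tightest (largest valid bound).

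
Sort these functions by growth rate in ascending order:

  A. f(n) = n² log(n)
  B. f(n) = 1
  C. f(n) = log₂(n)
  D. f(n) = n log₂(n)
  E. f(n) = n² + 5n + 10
B < C < D < E < A

Comparing growth rates:
B = 1 is O(1)
C = log₂(n) is O(log n)
D = n log₂(n) is O(n log n)
E = n² + 5n + 10 is O(n²)
A = n² log(n) is O(n² log n)

Therefore, the order from slowest to fastest is: B < C < D < E < A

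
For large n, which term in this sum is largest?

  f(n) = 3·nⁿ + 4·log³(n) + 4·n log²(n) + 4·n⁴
3·nⁿ

Looking at each term:
  - 3·nⁿ is O(nⁿ)
  - 4·log³(n) is O(log³ n)
  - 4·n log²(n) is O(n log² n)
  - 4·n⁴ is O(n⁴)

The term 3·nⁿ (O(nⁿ)) grows fastest and dominates all others.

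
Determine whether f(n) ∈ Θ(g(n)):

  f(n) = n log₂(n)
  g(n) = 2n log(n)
True

f(n) = n log₂(n) and g(n) = 2n log(n) are both O(n log n).
Since they have the same asymptotic growth rate, f(n) = Θ(g(n)) is true.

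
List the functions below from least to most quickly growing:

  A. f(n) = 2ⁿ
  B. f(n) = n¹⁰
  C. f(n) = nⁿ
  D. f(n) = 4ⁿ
B < A < D < C

Comparing growth rates:
B = n¹⁰ is O(n¹⁰)
A = 2ⁿ is O(2ⁿ)
D = 4ⁿ is O(4ⁿ)
C = nⁿ is O(nⁿ)

Therefore, the order from slowest to fastest is: B < A < D < C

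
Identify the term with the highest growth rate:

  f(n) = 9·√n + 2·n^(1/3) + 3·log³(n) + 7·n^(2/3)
7·n^(2/3)

Looking at each term:
  - 9·√n is O(√n)
  - 2·n^(1/3) is O(n^(1/3))
  - 3·log³(n) is O(log³ n)
  - 7·n^(2/3) is O(n^(2/3))

The term 7·n^(2/3) (O(n^(2/3))) grows fastest and dominates all others.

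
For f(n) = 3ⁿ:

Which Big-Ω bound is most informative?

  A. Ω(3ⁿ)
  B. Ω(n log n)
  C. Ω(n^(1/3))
A

f(n) = 3ⁿ is Ω(3ⁿ).
All listed options are valid Big-Ω bounds (lower bounds),
but Ω(3ⁿ) is the tightest (largest valid bound).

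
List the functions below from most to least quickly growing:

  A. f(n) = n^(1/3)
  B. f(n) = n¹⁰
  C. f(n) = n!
C > B > A

Comparing growth rates:
C = n! is O(n!)
B = n¹⁰ is O(n¹⁰)
A = n^(1/3) is O(n^(1/3))

Therefore, the order from fastest to slowest is: C > B > A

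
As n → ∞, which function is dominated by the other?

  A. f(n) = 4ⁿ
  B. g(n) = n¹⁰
B

f(n) = 4ⁿ is O(4ⁿ), while g(n) = n¹⁰ is O(n¹⁰).
Since O(n¹⁰) grows slower than O(4ⁿ), g(n) is dominated.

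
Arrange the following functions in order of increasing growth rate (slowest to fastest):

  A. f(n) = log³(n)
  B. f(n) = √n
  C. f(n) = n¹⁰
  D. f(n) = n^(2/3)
A < B < D < C

Comparing growth rates:
A = log³(n) is O(log³ n)
B = √n is O(√n)
D = n^(2/3) is O(n^(2/3))
C = n¹⁰ is O(n¹⁰)

Therefore, the order from slowest to fastest is: A < B < D < C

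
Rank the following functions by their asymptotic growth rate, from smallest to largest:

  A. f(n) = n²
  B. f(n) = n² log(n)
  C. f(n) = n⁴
A < B < C

Comparing growth rates:
A = n² is O(n²)
B = n² log(n) is O(n² log n)
C = n⁴ is O(n⁴)

Therefore, the order from slowest to fastest is: A < B < C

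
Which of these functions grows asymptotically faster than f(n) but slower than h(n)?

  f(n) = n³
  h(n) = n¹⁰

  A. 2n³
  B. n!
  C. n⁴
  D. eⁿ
C

We need g(n) with n³ = o(g(n)) and g(n) = o(n¹⁰), i.e. O(n³) ≺ g ≺ O(n¹⁰).
Check each option:
  A. 2n³ — O(n³) does not grow strictly faster than f(n)
  B. n! — O(n!) does not grow strictly slower than h(n)
  C. n⁴ — O(n⁴) is strictly between O(n³) and O(n¹⁰) ✓
  D. eⁿ — O(eⁿ) does not grow strictly slower than h(n)

Only option C (n⁴) lies strictly between.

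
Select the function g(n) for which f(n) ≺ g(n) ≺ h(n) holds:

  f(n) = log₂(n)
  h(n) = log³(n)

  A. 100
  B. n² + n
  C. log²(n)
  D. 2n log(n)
C

We need g(n) with log₂(n) = o(g(n)) and g(n) = o(log³(n)), i.e. O(log n) ≺ g ≺ O(log³ n).
Check each option:
  A. 100 — O(1) does not grow strictly faster than f(n)
  B. n² + n — O(n²) does not grow strictly slower than h(n)
  C. log²(n) — O(log² n) is strictly between O(log n) and O(log³ n) ✓
  D. 2n log(n) — O(n log n) does not grow strictly slower than h(n)

Only option C (log²(n)) lies strictly between.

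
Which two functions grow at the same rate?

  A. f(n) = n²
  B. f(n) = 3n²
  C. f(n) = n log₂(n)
A and B

Examining each function:
  A. n² is O(n²)
  B. 3n² is O(n²)
  C. n log₂(n) is O(n log n)

Functions A and B both have the same complexity class.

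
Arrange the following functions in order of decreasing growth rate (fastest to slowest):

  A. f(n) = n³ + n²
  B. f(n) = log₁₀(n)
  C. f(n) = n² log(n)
A > C > B

Comparing growth rates:
A = n³ + n² is O(n³)
C = n² log(n) is O(n² log n)
B = log₁₀(n) is O(log n)

Therefore, the order from fastest to slowest is: A > C > B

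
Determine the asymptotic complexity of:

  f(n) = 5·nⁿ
O(nⁿ)

The dominant term in 5·nⁿ is 5·nⁿ, which is Θ(nⁿ).
Constants are absorbed, so the tightest bound is O(nⁿ).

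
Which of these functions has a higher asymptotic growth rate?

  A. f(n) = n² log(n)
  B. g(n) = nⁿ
B

f(n) = n² log(n) is O(n² log n), while g(n) = nⁿ is O(nⁿ).
Since O(nⁿ) grows faster than O(n² log n), g(n) dominates.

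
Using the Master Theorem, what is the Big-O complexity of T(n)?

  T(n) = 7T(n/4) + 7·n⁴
Θ(n⁴)

Master Theorem: a = 7, b = 4, f(n) = 7·n⁴.
Compute the critical exponent d = log₄(7) = 1.404.
Compare f(n) = Θ(n⁴) against n^d:
  k = 4 > d = 1.404, so f(n) = Ω(n^(d+ε)) — Case 3.
  Regularity: a·(n/b)^4/n^4 = a/b^4 = 7/256 < 1 ✓.
  The top-level work dominates: T(n) = Θ(f(n)) = Θ(n⁴).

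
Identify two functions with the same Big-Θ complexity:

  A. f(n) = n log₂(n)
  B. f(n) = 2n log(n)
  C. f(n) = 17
A and B

Examining each function:
  A. n log₂(n) is O(n log n)
  B. 2n log(n) is O(n log n)
  C. 17 is O(1)

Functions A and B both have the same complexity class.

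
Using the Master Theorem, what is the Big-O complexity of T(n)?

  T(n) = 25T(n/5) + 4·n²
Θ(n² log n)

Master Theorem: a = 25, b = 5, f(n) = 4·n².
Compute the critical exponent d = log₅(25) = 2.
Compare f(n) = Θ(n²) against n^d:
  k = 2 = d, so f(n) = Θ(n^d) — Case 2.
  Work is balanced across levels: T(n) = Θ(n^d log n) = Θ(n² log n).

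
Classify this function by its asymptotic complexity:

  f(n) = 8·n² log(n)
O(n² log n)

The dominant term in 8·n² log(n) is 8·n² log(n), which is Θ(n² log n).
Constants are absorbed, so the tightest bound is O(n² log n).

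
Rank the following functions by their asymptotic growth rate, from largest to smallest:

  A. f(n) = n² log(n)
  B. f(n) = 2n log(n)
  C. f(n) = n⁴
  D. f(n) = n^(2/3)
C > A > B > D

Comparing growth rates:
C = n⁴ is O(n⁴)
A = n² log(n) is O(n² log n)
B = 2n log(n) is O(n log n)
D = n^(2/3) is O(n^(2/3))

Therefore, the order from fastest to slowest is: C > A > B > D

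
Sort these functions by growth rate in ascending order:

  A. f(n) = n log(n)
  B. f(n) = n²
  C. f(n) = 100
C < A < B

Comparing growth rates:
C = 100 is O(1)
A = n log(n) is O(n log n)
B = n² is O(n²)

Therefore, the order from slowest to fastest is: C < A < B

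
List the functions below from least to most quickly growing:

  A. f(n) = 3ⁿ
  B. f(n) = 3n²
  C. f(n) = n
C < B < A

Comparing growth rates:
C = n is O(n)
B = 3n² is O(n²)
A = 3ⁿ is O(3ⁿ)

Therefore, the order from slowest to fastest is: C < B < A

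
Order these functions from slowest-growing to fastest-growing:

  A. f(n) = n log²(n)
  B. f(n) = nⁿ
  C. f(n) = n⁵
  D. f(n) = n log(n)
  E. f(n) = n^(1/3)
E < D < A < C < B

Comparing growth rates:
E = n^(1/3) is O(n^(1/3))
D = n log(n) is O(n log n)
A = n log²(n) is O(n log² n)
C = n⁵ is O(n⁵)
B = nⁿ is O(nⁿ)

Therefore, the order from slowest to fastest is: E < D < A < C < B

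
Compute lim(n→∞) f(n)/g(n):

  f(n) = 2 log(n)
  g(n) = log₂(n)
log(4)

Since 2 log(n) and log₂(n) have the same growth rate (O(log n)),
the ratio converges to a constant: log(4).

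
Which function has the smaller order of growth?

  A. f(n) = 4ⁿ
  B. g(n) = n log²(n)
B

f(n) = 4ⁿ is O(4ⁿ), while g(n) = n log²(n) is O(n log² n).
Since O(n log² n) grows slower than O(4ⁿ), g(n) is dominated.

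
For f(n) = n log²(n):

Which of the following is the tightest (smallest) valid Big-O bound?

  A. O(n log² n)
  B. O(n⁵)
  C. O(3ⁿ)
A

f(n) = n log²(n) is O(n log² n).
All listed options are valid Big-O bounds (upper bounds),
but O(n log² n) is the tightest (smallest valid bound).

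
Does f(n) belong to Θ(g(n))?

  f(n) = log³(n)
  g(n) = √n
False

f(n) = log³(n) is O(log³ n), and g(n) = √n is O(√n).
Since they have different growth rates, f(n) = Θ(g(n)) is false.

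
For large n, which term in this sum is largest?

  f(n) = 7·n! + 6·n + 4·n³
7·n!

Looking at each term:
  - 7·n! is O(n!)
  - 6·n is O(n)
  - 4·n³ is O(n³)

The term 7·n! (O(n!)) grows fastest and dominates all others.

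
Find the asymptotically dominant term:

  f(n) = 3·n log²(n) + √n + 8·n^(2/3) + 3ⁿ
3ⁿ

Looking at each term:
  - 3·n log²(n) is O(n log² n)
  - √n is O(√n)
  - 8·n^(2/3) is O(n^(2/3))
  - 3ⁿ is O(3ⁿ)

The term 3ⁿ (O(3ⁿ)) grows fastest and dominates all others.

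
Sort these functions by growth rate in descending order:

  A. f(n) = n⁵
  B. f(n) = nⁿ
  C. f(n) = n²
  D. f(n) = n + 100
B > A > C > D

Comparing growth rates:
B = nⁿ is O(nⁿ)
A = n⁵ is O(n⁵)
C = n² is O(n²)
D = n + 100 is O(n)

Therefore, the order from fastest to slowest is: B > A > C > D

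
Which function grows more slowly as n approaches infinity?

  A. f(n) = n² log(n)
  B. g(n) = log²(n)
B

f(n) = n² log(n) is O(n² log n), while g(n) = log²(n) is O(log² n).
Since O(log² n) grows slower than O(n² log n), g(n) is dominated.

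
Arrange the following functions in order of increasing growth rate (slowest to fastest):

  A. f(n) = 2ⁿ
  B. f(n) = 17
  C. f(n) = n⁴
B < C < A

Comparing growth rates:
B = 17 is O(1)
C = n⁴ is O(n⁴)
A = 2ⁿ is O(2ⁿ)

Therefore, the order from slowest to fastest is: B < C < A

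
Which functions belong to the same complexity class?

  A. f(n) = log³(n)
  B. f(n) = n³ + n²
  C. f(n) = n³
B and C

Examining each function:
  A. log³(n) is O(log³ n)
  B. n³ + n² is O(n³)
  C. n³ is O(n³)

Functions B and C both have the same complexity class.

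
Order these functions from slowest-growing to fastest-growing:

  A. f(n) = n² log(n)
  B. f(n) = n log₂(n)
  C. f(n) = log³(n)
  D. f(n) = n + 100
C < D < B < A

Comparing growth rates:
C = log³(n) is O(log³ n)
D = n + 100 is O(n)
B = n log₂(n) is O(n log n)
A = n² log(n) is O(n² log n)

Therefore, the order from slowest to fastest is: C < D < B < A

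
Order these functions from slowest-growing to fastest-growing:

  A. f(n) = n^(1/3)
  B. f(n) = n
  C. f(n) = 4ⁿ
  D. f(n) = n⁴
A < B < D < C

Comparing growth rates:
A = n^(1/3) is O(n^(1/3))
B = n is O(n)
D = n⁴ is O(n⁴)
C = 4ⁿ is O(4ⁿ)

Therefore, the order from slowest to fastest is: A < B < D < C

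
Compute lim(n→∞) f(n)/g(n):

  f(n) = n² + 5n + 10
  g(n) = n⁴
0

Since n² + 5n + 10 (O(n²)) grows slower than n⁴ (O(n⁴)),
the ratio f(n)/g(n) → 0 as n → ∞.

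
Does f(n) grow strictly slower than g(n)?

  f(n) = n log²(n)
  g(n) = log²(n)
False

f(n) = n log²(n) is O(n log² n), and g(n) = log²(n) is O(log² n).
Since O(n log² n) grows faster than or equal to O(log² n), f(n) = o(g(n)) is false.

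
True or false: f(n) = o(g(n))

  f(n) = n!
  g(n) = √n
False

f(n) = n! is O(n!), and g(n) = √n is O(√n).
Since O(n!) grows faster than or equal to O(√n), f(n) = o(g(n)) is false.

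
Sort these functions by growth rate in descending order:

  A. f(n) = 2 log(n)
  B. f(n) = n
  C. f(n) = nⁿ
C > B > A

Comparing growth rates:
C = nⁿ is O(nⁿ)
B = n is O(n)
A = 2 log(n) is O(log n)

Therefore, the order from fastest to slowest is: C > B > A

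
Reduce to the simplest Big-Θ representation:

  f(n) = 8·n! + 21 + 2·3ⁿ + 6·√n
Θ(n!)

Order the terms by growth rate: 21 ≺ 6·√n ≺ 2·3ⁿ ≺ 8·n!.
The fastest-growing term 8·n! dominates as n → ∞; dropping its constant factor gives Θ(n!).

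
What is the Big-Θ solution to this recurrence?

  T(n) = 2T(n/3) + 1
Θ(n^log₃(2))

Master Theorem: a = 2, b = 3, f(n) = 1.
Compute the critical exponent d = log₃(2) = 0.631.
Compare f(n) = Θ(1) against n^d:
  k = 0 < d = 0.631, so f(n) = O(n^(d-ε)) — Case 1.
  The recursion cost dominates: T(n) = Θ(n^d) = Θ(n^log₃(2)).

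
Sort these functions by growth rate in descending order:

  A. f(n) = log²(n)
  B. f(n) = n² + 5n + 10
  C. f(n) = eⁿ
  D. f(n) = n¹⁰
C > D > B > A

Comparing growth rates:
C = eⁿ is O(eⁿ)
D = n¹⁰ is O(n¹⁰)
B = n² + 5n + 10 is O(n²)
A = log²(n) is O(log² n)

Therefore, the order from fastest to slowest is: C > D > B > A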